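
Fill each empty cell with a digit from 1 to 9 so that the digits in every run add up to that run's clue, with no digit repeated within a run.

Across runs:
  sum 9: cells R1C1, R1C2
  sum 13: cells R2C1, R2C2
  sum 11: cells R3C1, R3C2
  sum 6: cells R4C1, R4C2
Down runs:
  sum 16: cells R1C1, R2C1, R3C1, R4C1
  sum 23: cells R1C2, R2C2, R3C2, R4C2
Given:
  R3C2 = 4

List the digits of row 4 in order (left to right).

1 5

R3C1 = 11 − 4 = 7 completes the 11 across.
Nothing is forced directly, so branch on R4C2, whose candidates are 2 or 5. If R4C2 = 2: that forces R1C2 = 8, R2C2 = 9, R4C1 = 4, after which R1C1 would have to be in {1} for the 9 across but in {2,3} for the 16 down — contradiction. So R4C2 = 5.
R4C1 = 6 − 5 = 1 completes the 6 across.
No cell is forced outright now. R1C2 can only be 6 or 8 (the digits allowed by both its 9 across and its 23 down). If R1C2 = 8: then R1C1 would have to be in {1} for the 9 across but in {2,3,5,6} for the 16 down — contradiction. So R1C2 = 6.
R1C1 = 9 − 6 = 3 completes the 9 across.
R2C1 = 16 − 11 = 5 completes the 16 down.
R2C2 = 13 − 5 = 8 completes the 13 across.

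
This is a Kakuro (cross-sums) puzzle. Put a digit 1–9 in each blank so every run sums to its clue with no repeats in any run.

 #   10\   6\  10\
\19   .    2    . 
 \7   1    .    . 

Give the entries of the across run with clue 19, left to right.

9, 2, 8

7 in 3 cells must be {1,2,4}.
R1C1 = 10 − 1 = 9 completes the 10 down.
R1C3 = 19 − 11 = 8 completes the 19 across.
R2C2 = 6 − 2 = 4 completes the 6 down.
R2C3 = 7 − 5 = 2 completes the 7 across.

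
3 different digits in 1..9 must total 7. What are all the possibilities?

{1,2,4}

3 distinct digits from 1–9 sum between 6 and 24.
Only one set works: {1,2,4}.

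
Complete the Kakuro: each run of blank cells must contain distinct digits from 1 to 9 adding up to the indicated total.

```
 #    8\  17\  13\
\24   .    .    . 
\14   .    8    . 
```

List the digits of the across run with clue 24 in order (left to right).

7, 9, 8

24 in 3 cells must be {7,8,9}; 17 in 2 cells must be {8,9}.
Intersecting the 24 across with the 8 down forces R1C1 = 7.
R1C2 = 17 − 8 = 9 completes the 17 down.
R1C3 = 24 − 16 = 8 completes the 24 across.
R2C1 = 8 − 7 = 1 completes the 8 down.
R2C3 = 14 − 9 = 5 completes the 14 across.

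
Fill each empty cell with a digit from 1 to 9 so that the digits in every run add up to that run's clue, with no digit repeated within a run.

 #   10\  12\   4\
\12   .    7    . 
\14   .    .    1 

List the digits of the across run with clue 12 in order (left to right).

4 in 2 cells must be {1,3}.
R1C3 = 4 − 1 = 3 completes the 4 down.
R2C2 = 12 − 7 = 5 completes the 12 down.
R1C1 = 12 − 10 = 2 completes the 12 across.
R2C1 = 14 − 6 = 8 completes the 14 across.

2 7 3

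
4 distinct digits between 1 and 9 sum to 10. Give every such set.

4 distinct digits from 1–9 sum between 10 and 30.
Only one set works: {1,2,3,4}.

{1,2,3,4}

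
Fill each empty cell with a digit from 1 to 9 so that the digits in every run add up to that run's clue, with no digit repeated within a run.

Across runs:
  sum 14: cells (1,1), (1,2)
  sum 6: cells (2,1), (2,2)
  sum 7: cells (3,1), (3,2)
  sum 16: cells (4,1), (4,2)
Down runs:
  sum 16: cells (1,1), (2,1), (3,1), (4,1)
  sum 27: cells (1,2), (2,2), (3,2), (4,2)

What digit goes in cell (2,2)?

4

16 in 2 cells must be {7,9}.
Nothing is forced directly, so branch on (4,1), whose candidates are 7 or 9. If (4,1) = 9: then (1,1) would have to be in {5,6,8,9} for the 14 across but in {1,2,4} for the 16 down — contradiction. So (4,1) = 7.
(4,2) = 16 − 7 = 9 completes the 16 across.
Nothing is forced directly, so branch on (1,1), whose candidates are 5 or 6. If (1,1) = 5: then (1,2) would have to be in {9} for the 14 across but in {3,4,5,6,7,8} for the 27 down — contradiction. So (1,1) = 6.
(1,2) = 14 − 6 = 8 completes the 14 across.
(2,2) = 4: the only remaining digit allowed by both the 6 across and the 27 down.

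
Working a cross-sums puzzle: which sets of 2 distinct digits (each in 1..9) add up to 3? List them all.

2 distinct digits from 1–9 sum between 3 and 17.
Only one set works: {1,2}.

{1,2}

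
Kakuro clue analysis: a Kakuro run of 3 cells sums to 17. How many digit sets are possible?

7

3 distinct digits from 1–9 sum between 6 and 24.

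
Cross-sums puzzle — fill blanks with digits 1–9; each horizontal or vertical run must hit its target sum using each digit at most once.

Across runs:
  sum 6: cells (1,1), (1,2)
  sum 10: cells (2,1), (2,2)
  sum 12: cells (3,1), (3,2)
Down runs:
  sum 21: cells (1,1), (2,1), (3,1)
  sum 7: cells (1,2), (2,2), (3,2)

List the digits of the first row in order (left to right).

4 2

7 in 3 cells must be {1,2,4}.
The 12 across and the 7 down share only 4, so (3,2) = 4.
(3,1) = 12 − 4 = 8 completes the 12 across.
Given what's placed, (1,1) must be 4 to fit the 6 across and 21 down.
(1,2) = 6 − 4 = 2 completes the 6 across.
(2,1) = 21 − 12 = 9 completes the 21 down.
(2,2) = 10 − 9 = 1 completes the 10 across.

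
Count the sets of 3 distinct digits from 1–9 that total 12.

7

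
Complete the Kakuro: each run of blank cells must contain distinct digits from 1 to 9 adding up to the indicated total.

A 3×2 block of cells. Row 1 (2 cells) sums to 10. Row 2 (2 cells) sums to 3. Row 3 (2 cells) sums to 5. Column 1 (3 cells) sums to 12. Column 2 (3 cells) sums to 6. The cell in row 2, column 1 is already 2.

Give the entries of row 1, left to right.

7 3

3 in 2 cells must be {1,2}; 6 in 3 cells must be {1,2,3}.
(2,2) = 3 − 2 = 1 completes the 3 across.
No cell is forced outright now. (1,2) can only be 2 or 3 (the digits allowed by both its 10 across and its 6 down). If (1,2) = 2: then (1,1) would have to be in {8} for the 10 across but in {1,3,4,6,7,9} for the 12 down — contradiction. So (1,2) = 3.
(1,1) = 10 − 3 = 7 completes the 10 across.
(3,1) = 12 − 9 = 3 completes the 12 down.
(3,2) = 5 − 3 = 2 completes the 5 across.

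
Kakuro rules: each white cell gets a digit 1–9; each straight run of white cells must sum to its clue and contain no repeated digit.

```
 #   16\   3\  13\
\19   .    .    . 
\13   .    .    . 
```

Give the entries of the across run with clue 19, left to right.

9 2 8

16 in 2 cells must be {7,9}; 3 in 2 cells must be {1,2}.
The 19 across and the 3 down share only 2, so R1C2 = 2.
R2C2 = 3 − 2 = 1 completes the 3 down.
Given what's placed, R1C1 must be 9 to fit the 19 across and 16 down.
R1C3 = 19 − 11 = 8 completes the 19 across.
R2C1 = 16 − 9 = 7 completes the 16 down.
R2C3 = 13 − 8 = 5 completes the 13 across.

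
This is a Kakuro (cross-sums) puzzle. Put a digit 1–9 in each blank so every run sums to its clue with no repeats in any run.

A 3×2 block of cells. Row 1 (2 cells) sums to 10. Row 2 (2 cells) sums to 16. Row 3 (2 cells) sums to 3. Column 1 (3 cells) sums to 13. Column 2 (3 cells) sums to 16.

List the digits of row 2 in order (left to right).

7 9

16 in 2 cells must be {7,9}; 3 in 2 cells must be {1,2}.
Nothing is forced directly, so branch on (2,1), whose candidates are 7 or 9. If (2,1) = 9: that forces (2,2) = 7, (3,1) = 1, after which (3,2) would have to be in {2} for the 3 across but in {1,3,4,5,6,8} for the 16 down — contradiction. So (2,1) = 7.
(2,2) = 16 − 7 = 9 completes the 16 across.
Nothing is forced directly, so branch on (3,1), whose candidates are 1 or 2. If (3,1) = 1: then (1,1) would have to be in {1,2,3,4,6,7,8,9} for the 10 across but in {5} for the 13 down — contradiction. So (3,1) = 2.
(1,1) = 13 − 9 = 4 completes the 13 down.
(1,2) = 10 − 4 = 6 completes the 10 across.
(3,2) = 3 − 2 = 1 completes the 3 across.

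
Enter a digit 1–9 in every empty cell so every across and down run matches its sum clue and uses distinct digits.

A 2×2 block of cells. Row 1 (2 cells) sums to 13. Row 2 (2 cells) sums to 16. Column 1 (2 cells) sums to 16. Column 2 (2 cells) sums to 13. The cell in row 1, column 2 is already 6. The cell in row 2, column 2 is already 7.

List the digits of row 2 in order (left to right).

9 7

16 in 2 cells must be {7,9}.
(1,1) = 13 − 6 = 7 completes the 13 across.
(2,1) = 16 − 7 = 9 completes the 16 across.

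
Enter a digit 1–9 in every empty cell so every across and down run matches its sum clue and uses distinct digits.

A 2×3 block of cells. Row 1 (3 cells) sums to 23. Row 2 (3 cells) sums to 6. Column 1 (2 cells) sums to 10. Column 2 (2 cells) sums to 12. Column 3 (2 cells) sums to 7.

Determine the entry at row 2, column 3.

1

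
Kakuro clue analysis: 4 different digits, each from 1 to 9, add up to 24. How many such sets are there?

4 distinct digits from 1–9 sum between 10 and 30.

8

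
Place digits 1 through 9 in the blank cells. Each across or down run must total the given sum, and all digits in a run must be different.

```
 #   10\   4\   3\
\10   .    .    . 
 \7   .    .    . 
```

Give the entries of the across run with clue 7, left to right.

4 1 2

7 in 3 cells must be {1,2,4}; 4 in 2 cells must be {1,3}; 3 in 2 cells must be {1,2}.
The 7 across and the 4 down share only 1, so R2C2 = 1.
Given what's placed, R2C3 must be 2 to fit the 7 across and 3 down.
R1C2 = 4 − 1 = 3 completes the 4 down.
R1C3 = 3 − 2 = 1 completes the 3 down.
R2C1 = 7 − 3 = 4 completes the 7 across.
R1C1 = 10 − 4 = 6 completes the 10 across.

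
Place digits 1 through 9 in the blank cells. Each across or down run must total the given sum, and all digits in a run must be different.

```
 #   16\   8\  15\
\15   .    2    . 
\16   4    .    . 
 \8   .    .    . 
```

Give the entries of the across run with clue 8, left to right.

5 1 2

R2C2 = 5: the only remaining digit allowed by both the 16 across and the 8 down.
R2C3 = 16 − 9 = 7 completes the 16 across.
R3C2 = 8 − 7 = 1 completes the 8 down.
Nothing is forced directly, so branch on R1C3, whose candidates are 5 or 6. If R1C3 = 5: then R1C1 would have to be in {8} for the 15 across but in {3,5,7,9} for the 16 down — contradiction. So R1C3 = 6.
R1C1 = 15 − 8 = 7 completes the 15 across.
R3C1 = 16 − 11 = 5 completes the 16 down.
R3C3 = 8 − 6 = 2 completes the 8 across.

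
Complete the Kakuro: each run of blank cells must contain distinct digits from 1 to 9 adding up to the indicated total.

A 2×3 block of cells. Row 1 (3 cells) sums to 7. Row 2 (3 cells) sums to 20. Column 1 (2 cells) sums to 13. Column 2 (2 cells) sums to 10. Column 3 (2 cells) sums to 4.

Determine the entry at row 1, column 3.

7 in 3 cells must be {1,2,4}; 4 in 2 cells must be {1,3}.
The 7 across and the 13 down share only 4, so (1,1) = 4.
Given what's placed, (1,3) must be 1 to fit the 7 across and 4 down.
(2,1) = 13 − 4 = 9 completes the 13 down.
(2,3) = 4 − 1 = 3 completes the 4 down.
(1,2) = 7 − 5 = 2 completes the 7 across.
(2,2) = 20 − 12 = 8 completes the 20 across.

1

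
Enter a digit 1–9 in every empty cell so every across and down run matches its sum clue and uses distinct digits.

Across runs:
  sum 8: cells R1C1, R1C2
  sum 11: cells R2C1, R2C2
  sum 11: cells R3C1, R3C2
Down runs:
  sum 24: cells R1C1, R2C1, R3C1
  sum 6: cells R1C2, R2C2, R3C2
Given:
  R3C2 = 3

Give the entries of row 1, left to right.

24 in 3 cells must be {7,8,9}; 6 in 3 cells must be {1,2,3}.
Intersecting the 8 across with the 24 down forces R1C1 = 7.
R1C2 = 8 − 7 = 1 completes the 8 across.
R2C2 = 6 − 4 = 2 completes the 6 down.
R3C1 = 11 − 3 = 8 completes the 11 across.
R2C1 = 11 − 2 = 9 completes the 11 across.

7, 1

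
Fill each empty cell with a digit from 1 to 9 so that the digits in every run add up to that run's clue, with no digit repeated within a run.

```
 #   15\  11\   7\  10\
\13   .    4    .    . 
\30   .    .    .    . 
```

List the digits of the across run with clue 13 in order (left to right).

6 4 1 2

30 in 4 cells must be {6,7,8,9}.
Given what's placed, R1C1 must be 6 to fit the 13 across and 15 down.
R2C1 = 15 − 6 = 9 completes the 15 down.
R2C2 = 11 − 4 = 7 completes the 11 down.
R2C3 = 6: the only remaining digit allowed by both the 30 across and the 7 down.
R2C4 = 30 − 22 = 8 completes the 30 across.
R1C3 = 7 − 6 = 1 completes the 7 down.
R1C4 = 13 − 11 = 2 completes the 13 across.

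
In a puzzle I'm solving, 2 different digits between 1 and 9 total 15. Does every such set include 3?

No

Counterexample: {6,9} sums to 15 without using 3.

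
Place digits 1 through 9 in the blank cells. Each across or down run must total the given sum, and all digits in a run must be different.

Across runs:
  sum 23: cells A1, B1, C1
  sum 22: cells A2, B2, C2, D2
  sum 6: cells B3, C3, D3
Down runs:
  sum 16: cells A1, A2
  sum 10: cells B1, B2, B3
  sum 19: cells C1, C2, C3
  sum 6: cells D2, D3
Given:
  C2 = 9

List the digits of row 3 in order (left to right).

3, 2, 1

23 in 3 cells must be {6,8,9}; 6 in 3 cells must be {1,2,3}; 16 in 2 cells must be {7,9}.
Intersecting the 23 across with the 16 down forces A1 = 9.
Given what's placed, B1 must be 6 to fit the 23 across and 10 down.
C1 = 23 − 15 = 8 completes the 23 across.
A2 = 16 − 9 = 7 completes the 16 down.
B2 = 1: the only remaining digit allowed by both the 22 across and the 10 down.
D2 = 22 − 17 = 5 completes the 22 across.
B3 = 10 − 7 = 3 completes the 10 down.
C3 = 19 − 17 = 2 completes the 19 down.
D3 = 6 − 5 = 1 completes the 6 across.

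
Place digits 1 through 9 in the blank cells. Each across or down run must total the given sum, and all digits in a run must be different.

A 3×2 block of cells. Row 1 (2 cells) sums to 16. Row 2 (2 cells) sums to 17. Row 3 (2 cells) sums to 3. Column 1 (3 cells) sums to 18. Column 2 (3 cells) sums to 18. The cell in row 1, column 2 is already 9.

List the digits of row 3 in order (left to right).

16 in 2 cells must be {7,9}; 17 in 2 cells must be {8,9}; 3 in 2 cells must be {1,2}.
(1,1) = 16 − 9 = 7 completes the 16 across.
Given what's placed, (2,2) must be 8 to fit the 17 across and 18 down.
Given what's placed, (3,1) must be 2 to fit the 3 across and 18 down.
(3,2) = 3 − 2 = 1 completes the 3 across.
(2,1) = 17 − 8 = 9 completes the 17 across.

2, 1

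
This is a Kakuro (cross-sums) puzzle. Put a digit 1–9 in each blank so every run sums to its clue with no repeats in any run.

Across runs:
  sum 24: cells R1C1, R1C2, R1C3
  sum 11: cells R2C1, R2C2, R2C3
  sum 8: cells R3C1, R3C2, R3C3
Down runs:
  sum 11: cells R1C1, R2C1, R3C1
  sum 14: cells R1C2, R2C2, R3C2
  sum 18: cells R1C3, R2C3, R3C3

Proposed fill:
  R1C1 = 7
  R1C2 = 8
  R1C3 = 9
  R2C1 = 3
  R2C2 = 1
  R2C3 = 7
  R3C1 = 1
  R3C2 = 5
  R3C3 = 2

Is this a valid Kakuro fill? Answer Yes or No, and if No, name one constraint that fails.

Across: 7+8+9=24; 3+1+7=11; 1+5+2=8. Down: 7+3+1=11; 8+1+5=14; 9+7+2=18. No digit repeats within any run.

Yes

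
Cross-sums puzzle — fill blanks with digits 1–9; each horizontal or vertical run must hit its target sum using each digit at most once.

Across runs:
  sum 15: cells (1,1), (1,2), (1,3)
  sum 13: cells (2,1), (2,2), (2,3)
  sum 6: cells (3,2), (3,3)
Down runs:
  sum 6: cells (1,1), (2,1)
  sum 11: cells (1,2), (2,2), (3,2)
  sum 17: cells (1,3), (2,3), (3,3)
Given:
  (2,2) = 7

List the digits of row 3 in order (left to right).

1 5

Given what's placed, (3,2) must be 1 to fit the 6 across and 11 down.
(3,3) = 6 − 1 = 5 completes the 6 across.
(1,2) = 11 − 8 = 3 completes the 11 down.
Given what's placed, (2,3) must be 4 to fit the 13 across and 17 down.
(1,3) = 17 − 9 = 8 completes the 17 down.
(2,1) = 13 − 11 = 2 completes the 13 across.
(1,1) = 15 − 11 = 4 completes the 15 across.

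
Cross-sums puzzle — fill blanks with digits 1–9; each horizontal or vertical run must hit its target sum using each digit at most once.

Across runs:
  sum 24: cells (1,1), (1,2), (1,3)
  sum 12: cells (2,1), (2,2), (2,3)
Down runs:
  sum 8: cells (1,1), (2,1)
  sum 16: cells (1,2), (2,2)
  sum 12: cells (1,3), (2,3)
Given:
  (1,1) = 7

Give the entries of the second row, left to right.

24 in 3 cells must be {7,8,9}; 16 in 2 cells must be {7,9}.
Given what's placed, (1,2) must be 9 to fit the 24 across and 16 down.
(1,3) = 24 − 16 = 8 completes the 24 across.
(2,1) = 8 − 7 = 1 completes the 8 down.
(2,2) = 16 − 9 = 7 completes the 16 down.
(2,3) = 12 − 8 = 4 completes the 12 across.

1 7 4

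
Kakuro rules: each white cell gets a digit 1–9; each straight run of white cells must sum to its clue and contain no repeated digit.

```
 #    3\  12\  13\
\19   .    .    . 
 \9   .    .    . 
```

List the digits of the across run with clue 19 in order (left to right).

3 in 2 cells must be {1,2}.
The 19 across and the 3 down share only 2, so R1C1 = 2.
R2C1 = 3 − 2 = 1 completes the 3 down.
Nothing is forced directly, so branch on R2C2, whose candidates are 3 or 5. If R2C2 = 5: then R1C2 would have to be in {8,9} for the 19 across but in {7} for the 12 down — contradiction. So R2C2 = 3.
R1C2 = 12 − 3 = 9 completes the 12 down.
R1C3 = 19 − 11 = 8 completes the 19 across.
R2C3 = 9 − 4 = 5 completes the 9 across.

2, 9, 8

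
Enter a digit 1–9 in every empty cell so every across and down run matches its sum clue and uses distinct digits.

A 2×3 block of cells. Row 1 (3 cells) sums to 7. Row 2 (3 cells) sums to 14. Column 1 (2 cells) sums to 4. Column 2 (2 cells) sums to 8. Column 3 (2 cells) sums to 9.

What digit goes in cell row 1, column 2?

7 in 3 cells must be {1,2,4}; 4 in 2 cells must be {1,3}.
The 7 across and the 4 down share only 1, so (1,1) = 1.
Given what's placed, (1,2) must be 2 to fit the 7 across and 8 down.
(1,3) = 7 − 3 = 4 completes the 7 across.
(2,1) = 4 − 1 = 3 completes the 4 down.
(2,2) = 8 − 2 = 6 completes the 8 down.
(2,3) = 14 − 9 = 5 completes the 14 across.

2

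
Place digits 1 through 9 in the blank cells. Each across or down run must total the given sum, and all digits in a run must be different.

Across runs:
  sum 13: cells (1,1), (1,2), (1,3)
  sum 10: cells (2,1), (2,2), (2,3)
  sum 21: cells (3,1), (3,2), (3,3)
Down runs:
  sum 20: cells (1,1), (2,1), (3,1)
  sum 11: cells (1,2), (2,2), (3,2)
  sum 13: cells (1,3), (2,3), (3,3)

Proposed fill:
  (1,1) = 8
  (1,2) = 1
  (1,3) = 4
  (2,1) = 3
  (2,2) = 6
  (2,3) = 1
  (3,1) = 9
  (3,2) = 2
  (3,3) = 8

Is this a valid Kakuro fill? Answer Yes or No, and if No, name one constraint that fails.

No — the across run (3,1)–(3,3) sums to 19, not 21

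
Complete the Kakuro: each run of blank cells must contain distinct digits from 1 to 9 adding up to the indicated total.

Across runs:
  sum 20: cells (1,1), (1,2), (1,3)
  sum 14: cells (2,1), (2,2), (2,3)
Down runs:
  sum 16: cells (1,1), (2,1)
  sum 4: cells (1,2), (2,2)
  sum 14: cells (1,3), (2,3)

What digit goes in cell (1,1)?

16 in 2 cells must be {7,9}; 4 in 2 cells must be {1,3}.
The 20 across and the 4 down share only 3, so (1,2) = 3.
(2,2) = 4 − 3 = 1 completes the 4 down.
Given what's placed, (1,1) must be 9 to fit the 20 across and 16 down.
(1,3) = 20 − 12 = 8 completes the 20 across.
(2,1) = 16 − 9 = 7 completes the 16 down.
(2,3) = 14 − 8 = 6 completes the 14 across.

9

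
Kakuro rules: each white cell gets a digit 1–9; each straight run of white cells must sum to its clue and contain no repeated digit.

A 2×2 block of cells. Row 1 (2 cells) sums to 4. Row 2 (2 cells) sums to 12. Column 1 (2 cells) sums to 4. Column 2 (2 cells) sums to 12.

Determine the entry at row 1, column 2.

4 in 2 cells must be {1,3}.
The 4 across and the 12 down share only 3, so (1,2) = 3.
The 12 across and the 4 down share only 3, so (2,1) = 3.
(2,2) = 12 − 3 = 9 completes the 12 across.
(1,1) = 4 − 3 = 1 completes the 4 across.

3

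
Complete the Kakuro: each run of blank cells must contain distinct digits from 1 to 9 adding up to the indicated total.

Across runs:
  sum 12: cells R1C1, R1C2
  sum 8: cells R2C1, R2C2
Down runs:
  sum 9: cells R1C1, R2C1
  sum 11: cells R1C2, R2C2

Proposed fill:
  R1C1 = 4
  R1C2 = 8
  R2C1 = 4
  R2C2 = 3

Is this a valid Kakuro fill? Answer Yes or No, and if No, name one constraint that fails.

No — the down run R1C1–R2C1 sums to 8, not 9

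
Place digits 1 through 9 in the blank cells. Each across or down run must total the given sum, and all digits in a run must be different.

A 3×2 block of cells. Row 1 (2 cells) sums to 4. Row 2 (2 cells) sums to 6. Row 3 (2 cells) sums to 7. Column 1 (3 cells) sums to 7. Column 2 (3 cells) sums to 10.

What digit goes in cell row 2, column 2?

2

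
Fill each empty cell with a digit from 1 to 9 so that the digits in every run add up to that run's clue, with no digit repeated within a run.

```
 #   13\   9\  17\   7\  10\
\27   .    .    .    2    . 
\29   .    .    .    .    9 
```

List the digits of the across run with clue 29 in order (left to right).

17 in 2 cells must be {8,9}.
R1C5 = 10 − 9 = 1 completes the 10 down.
R2C3 = 8: the only remaining digit allowed by both the 29 across and the 17 down.
R2C4 = 7 − 2 = 5 completes the 7 down.
R1C3 = 17 − 8 = 9 completes the 17 down.
No cell is forced outright now. R2C1 can only be 4 or 6 (the digits allowed by both its 29 across and its 13 down). If R2C1 = 4: then R1C1 would have to be in {7,8} for the 27 across but in {9} for the 13 down — contradiction. So R2C1 = 6.
R1C1 = 13 − 6 = 7 completes the 13 down.
R1C2 = 27 − 19 = 8 completes the 27 across.
R2C2 = 29 − 28 = 1 completes the 29 across.

6 1 8 5 9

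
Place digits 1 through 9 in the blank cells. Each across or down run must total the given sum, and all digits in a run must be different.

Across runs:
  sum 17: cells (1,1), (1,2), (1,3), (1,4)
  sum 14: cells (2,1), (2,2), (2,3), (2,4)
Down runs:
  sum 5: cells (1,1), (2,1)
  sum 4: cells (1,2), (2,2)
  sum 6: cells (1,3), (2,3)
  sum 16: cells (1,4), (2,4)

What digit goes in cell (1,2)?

3

4 in 2 cells must be {1,3}; 16 in 2 cells must be {7,9}.
Only 7 fits (2,4) under both its across sum 14 and down sum 16.
(1,4) = 16 − 7 = 9 completes the 16 down.
Given what's placed, (2,2) must be 1 to fit the 14 across and 4 down.
(1,2) = 4 − 1 = 3 completes the 4 down.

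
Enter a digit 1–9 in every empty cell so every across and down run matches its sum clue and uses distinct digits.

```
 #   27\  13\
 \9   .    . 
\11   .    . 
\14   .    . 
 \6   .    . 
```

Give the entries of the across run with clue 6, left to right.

5 1

Nothing is forced directly, so branch on R3C2, whose candidates are 5 or 6. If R3C2 = 6: that forces R3C1 = 8, R4C1 = 4, R4C2 = 2, R1C1 = 6, after which R1C2 would have to be in {3} for the 9 across but in {1,4} for the 13 down — contradiction. So R3C2 = 5.
R3C1 = 14 − 5 = 9 completes the 14 across.
Nothing is forced directly, so branch on R4C1, whose candidates are 4 or 5. If R4C1 = 4: then R4C2 would have to be in {2} for the 6 across but in {1,3,4} for the 13 down — contradiction. So R4C1 = 5.
R4C2 = 6 − 5 = 1 completes the 6 across.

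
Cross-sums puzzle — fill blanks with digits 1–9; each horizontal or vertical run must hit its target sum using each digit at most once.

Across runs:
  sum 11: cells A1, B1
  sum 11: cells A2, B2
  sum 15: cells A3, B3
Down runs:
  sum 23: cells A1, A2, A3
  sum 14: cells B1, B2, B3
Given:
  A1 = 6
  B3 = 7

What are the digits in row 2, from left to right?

23 in 3 cells must be {6,8,9}.
B1 = 11 − 6 = 5 completes the 11 across.
B2 = 14 − 12 = 2 completes the 14 down.
A3 = 15 − 7 = 8 completes the 15 across.
A2 = 11 − 2 = 9 completes the 11 across.

9, 2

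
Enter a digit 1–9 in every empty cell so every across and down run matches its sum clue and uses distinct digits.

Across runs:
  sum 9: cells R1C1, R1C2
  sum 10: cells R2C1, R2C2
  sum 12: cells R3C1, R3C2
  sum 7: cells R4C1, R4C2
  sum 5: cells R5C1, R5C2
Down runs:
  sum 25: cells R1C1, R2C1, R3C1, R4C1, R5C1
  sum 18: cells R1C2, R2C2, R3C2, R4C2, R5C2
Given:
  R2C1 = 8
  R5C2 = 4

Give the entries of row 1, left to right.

3 6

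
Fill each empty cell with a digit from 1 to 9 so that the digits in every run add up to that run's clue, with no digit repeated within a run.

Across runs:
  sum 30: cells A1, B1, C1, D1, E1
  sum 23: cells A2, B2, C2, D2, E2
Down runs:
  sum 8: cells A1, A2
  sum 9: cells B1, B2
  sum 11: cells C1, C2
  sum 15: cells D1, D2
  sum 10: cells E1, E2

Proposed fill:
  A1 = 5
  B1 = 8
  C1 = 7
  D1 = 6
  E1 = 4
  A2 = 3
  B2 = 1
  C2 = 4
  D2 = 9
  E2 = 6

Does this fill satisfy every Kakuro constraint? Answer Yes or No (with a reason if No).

Yes

Across: 5+8+7+6+4=30; 3+1+4+9+6=23. Down: 5+3=8; 8+1=9; 7+4=11; 6+9=15; 4+6=10. No digit repeats within any run.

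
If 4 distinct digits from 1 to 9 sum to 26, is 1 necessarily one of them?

No

Counterexample: {2,7,8,9} sums to 26 without using 1.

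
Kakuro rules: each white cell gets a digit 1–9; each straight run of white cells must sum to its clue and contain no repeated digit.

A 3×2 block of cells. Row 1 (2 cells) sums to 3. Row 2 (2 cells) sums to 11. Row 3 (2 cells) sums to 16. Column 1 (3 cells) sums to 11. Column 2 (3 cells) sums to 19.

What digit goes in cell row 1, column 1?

1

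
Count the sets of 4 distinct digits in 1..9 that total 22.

11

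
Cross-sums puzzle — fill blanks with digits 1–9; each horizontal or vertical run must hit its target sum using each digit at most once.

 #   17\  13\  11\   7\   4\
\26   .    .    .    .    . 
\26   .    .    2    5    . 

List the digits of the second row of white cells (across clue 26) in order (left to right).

9 7 2 5 3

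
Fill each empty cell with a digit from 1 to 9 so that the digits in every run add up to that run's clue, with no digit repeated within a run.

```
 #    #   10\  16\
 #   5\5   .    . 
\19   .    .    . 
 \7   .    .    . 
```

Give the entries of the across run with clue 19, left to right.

3 7 9

7 in 3 cells must be {1,2,4}.
Nothing is forced directly, so branch on R3C3, whose candidates are 1 or 2 or 4. If R3C3 = 1: then R1C3 would have to be in {1,2,3,4} for the 5 across but in {6,7,8,9} for the 16 down — contradiction. If R3C3 = 2: then R1C3 would have to be in {1,2,3,4} for the 5 across but in {5,6,8,9} for the 16 down — contradiction. So R3C3 = 4.
Given what's placed, R1C3 must be 3 to fit the 5 across and 16 down.
R2C3 = 16 − 7 = 9 completes the 16 down.
R1C2 = 5 − 3 = 2 completes the 5 across.
R3C2 = 1: the only remaining digit allowed by both the 7 across and the 10 down.
R2C2 = 10 − 3 = 7 completes the 10 down.
R3C1 = 7 − 5 = 2 completes the 7 across.
R2C1 = 19 − 16 = 3 completes the 19 across.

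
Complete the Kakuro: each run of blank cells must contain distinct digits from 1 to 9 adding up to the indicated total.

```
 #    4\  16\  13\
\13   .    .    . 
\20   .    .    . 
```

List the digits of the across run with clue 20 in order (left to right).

4 in 2 cells must be {1,3}; 16 in 2 cells must be {7,9}.
The 20 across and the 4 down share only 3, so R2C1 = 3.
Given what's placed, R2C2 must be 9 to fit the 20 across and 16 down.
R2C3 = 20 − 12 = 8 completes the 20 across.
R1C1 = 4 − 3 = 1 completes the 4 down.
R1C2 = 16 − 9 = 7 completes the 16 down.
R1C3 = 13 − 8 = 5 completes the 13 across.

3 9 8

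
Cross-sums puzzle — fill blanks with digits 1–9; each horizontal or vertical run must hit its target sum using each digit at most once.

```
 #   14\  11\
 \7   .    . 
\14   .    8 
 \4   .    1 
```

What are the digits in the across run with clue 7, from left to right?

4 in 2 cells must be {1,3}.
R1C2 = 11 − 9 = 2 completes the 11 down.
R2C1 = 14 − 8 = 6 completes the 14 across.
R3C1 = 4 − 1 = 3 completes the 4 across.
R1C1 = 7 − 2 = 5 completes the 7 across.

5, 2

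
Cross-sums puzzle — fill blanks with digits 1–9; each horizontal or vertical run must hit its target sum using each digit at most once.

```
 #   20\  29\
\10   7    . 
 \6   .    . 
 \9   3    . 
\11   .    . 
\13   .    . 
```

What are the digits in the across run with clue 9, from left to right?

R1C2 = 10 − 7 = 3 completes the 10 across.
R3C2 = 9 − 3 = 6 completes the 9 across.
Nothing is forced directly, so branch on R2C2, whose candidates are 4 or 5. If R2C2 = 4: then R2C1 would have to be in {2} for the 6 across but in {1,4,5} for the 20 down — contradiction. So R2C2 = 5.
R2C1 = 6 − 5 = 1 completes the 6 across.
No cell is forced outright now. R4C1 can only be 4 or 5 (the digits allowed by both its 11 across and its 20 down). If R4C1 = 5: then R4C2 would have to be in {6} for the 11 across but in {7,8} for the 29 down — contradiction. So R4C1 = 4.
R4C2 = 11 − 4 = 7 completes the 11 across.
R5C1 = 20 − 15 = 5 completes the 20 down.
R5C2 = 13 − 5 = 8 completes the 13 across.

3 6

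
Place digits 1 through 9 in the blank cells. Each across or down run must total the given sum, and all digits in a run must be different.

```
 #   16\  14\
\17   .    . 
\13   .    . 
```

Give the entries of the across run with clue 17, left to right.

9 8

17 in 2 cells must be {8,9}; 16 in 2 cells must be {7,9}.
The 17 across and the 16 down share only 9, so R1C1 = 9.
R1C2 = 17 − 9 = 8 completes the 17 across.
R2C1 = 16 − 9 = 7 completes the 16 down.
R2C2 = 13 − 7 = 6 completes the 13 across.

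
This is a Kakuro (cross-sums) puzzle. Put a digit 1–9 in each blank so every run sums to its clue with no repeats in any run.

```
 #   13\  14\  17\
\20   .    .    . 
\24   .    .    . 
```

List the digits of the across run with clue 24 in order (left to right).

7 9 8

24 in 3 cells must be {7,8,9}; 17 in 2 cells must be {8,9}.
Nothing is forced directly, so branch on R1C3, whose candidates are 8 or 9. If R1C3 = 8: that forces R2C3 = 9, R2C2 = 8, after which R1C2 would have to be in {3,5,7,9} for the 20 across but in {6} for the 14 down — contradiction. So R1C3 = 9.
R2C3 = 17 − 9 = 8 completes the 17 down.
Given what's placed, R2C2 must be 9 to fit the 24 across and 14 down.
R1C2 = 14 − 9 = 5 completes the 14 down.
R2C1 = 24 − 17 = 7 completes the 24 across.
R1C1 = 20 − 14 = 6 completes the 20 across.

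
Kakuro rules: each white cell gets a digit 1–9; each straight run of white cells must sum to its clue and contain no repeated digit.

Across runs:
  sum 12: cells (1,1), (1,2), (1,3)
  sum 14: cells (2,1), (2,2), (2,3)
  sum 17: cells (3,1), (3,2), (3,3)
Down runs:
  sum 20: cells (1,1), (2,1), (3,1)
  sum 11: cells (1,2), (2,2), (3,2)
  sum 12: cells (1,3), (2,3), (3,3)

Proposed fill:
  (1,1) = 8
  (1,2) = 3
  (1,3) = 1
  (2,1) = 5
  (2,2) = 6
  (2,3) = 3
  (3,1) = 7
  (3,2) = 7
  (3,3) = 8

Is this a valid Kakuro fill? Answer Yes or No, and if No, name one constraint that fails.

No — the across run (3,1)–(3,3) sums to 22, not 17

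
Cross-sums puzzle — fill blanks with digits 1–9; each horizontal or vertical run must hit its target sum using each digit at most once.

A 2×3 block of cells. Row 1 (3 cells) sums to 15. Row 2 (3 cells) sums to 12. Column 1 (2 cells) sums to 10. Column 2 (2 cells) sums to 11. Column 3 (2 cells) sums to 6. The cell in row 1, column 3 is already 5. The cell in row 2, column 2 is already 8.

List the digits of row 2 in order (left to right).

3, 8, 1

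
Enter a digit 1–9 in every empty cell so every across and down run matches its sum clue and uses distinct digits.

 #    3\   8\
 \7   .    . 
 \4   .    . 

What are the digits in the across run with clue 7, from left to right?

2 5

4 in 2 cells must be {1,3}; 3 in 2 cells must be {1,2}.
The 4 across and the 3 down share only 1, so R2C1 = 1.
R2C2 = 4 − 1 = 3 completes the 4 across.
R1C1 = 3 − 1 = 2 completes the 3 down.
R1C2 = 7 − 2 = 5 completes the 7 across.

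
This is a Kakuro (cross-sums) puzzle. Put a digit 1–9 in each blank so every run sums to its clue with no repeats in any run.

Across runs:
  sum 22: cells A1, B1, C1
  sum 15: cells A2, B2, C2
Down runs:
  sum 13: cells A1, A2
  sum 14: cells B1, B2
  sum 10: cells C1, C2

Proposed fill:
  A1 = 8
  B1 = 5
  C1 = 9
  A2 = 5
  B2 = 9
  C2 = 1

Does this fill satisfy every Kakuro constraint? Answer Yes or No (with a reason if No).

Yes

Across: 8+5+9=22; 5+9+1=15. Down: 8+5=13; 5+9=14; 9+1=10. No digit repeats within any run.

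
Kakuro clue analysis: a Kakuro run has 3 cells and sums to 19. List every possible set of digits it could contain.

3 distinct digits from 1–9 sum between 6 and 24.

{2,8,9}; {3,7,9}; {4,6,9}; {4,7,8}; {5,6,8}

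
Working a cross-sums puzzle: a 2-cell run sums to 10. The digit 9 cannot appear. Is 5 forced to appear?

No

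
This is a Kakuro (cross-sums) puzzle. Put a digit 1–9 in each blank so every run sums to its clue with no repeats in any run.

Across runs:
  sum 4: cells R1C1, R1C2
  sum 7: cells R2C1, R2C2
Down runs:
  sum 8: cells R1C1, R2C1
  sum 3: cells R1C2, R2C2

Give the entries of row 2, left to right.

4 in 2 cells must be {1,3}; 3 in 2 cells must be {1,2}.
The 4 across and the 3 down share only 1, so R1C2 = 1.
R2C2 = 3 − 1 = 2 completes the 3 down.
R1C1 = 4 − 1 = 3 completes the 4 across.
R2C1 = 7 − 2 = 5 completes the 7 across.

5, 2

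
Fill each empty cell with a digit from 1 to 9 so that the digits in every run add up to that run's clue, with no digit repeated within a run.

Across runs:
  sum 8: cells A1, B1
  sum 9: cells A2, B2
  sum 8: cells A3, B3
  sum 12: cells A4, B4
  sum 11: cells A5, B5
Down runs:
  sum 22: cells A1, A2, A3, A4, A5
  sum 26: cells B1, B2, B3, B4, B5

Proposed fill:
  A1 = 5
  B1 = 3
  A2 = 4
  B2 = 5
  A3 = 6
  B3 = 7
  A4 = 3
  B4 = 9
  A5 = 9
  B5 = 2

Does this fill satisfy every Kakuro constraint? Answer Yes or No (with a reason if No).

No — the down run A1–A5 sums to 27, not 22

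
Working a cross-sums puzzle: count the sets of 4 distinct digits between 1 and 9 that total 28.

2

4 distinct digits from 1–9 sum between 10 and 30.
Enumerating: {4,7,8,9}, {5,6,8,9}.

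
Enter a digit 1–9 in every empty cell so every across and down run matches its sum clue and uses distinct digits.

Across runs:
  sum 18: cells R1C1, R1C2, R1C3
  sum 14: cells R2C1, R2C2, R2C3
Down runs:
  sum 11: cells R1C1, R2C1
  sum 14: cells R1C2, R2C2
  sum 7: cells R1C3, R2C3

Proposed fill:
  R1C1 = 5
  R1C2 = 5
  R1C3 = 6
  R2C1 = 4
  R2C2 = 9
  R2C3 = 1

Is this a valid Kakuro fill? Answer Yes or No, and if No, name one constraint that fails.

No — the across run R1C1–R1C3 sums to 16, not 18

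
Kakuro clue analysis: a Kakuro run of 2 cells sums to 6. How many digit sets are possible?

2

2 distinct digits from 1–9 sum between 3 and 17.
Enumerating: {1,5}, {2,4}.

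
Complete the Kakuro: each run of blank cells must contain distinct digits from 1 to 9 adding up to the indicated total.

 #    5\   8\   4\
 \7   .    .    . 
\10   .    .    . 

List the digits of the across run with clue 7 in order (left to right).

7 in 3 cells must be {1,2,4}; 4 in 2 cells must be {1,3}.
The 7 across and the 4 down share only 1, so R1C3 = 1.
R2C3 = 4 − 1 = 3 completes the 4 down.
Given what's placed, R1C2 must be 2 to fit the 7 across and 8 down.
R2C2 = 8 − 2 = 6 completes the 8 down.
R1C1 = 7 − 3 = 4 completes the 7 across.
R2C1 = 10 − 9 = 1 completes the 10 across.

4, 2, 1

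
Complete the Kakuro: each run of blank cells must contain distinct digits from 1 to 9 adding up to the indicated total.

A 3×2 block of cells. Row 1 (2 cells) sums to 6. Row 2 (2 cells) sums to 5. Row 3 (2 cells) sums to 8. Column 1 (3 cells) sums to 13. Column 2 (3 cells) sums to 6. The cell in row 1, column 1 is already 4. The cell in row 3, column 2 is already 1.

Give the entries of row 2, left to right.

2 3

6 in 3 cells must be {1,2,3}.
(1,2) = 6 − 4 = 2 completes the 6 across.
(2,2) = 6 − 3 = 3 completes the 6 down.
(3,1) = 8 − 1 = 7 completes the 8 across.
(2,1) = 5 − 3 = 2 completes the 5 across.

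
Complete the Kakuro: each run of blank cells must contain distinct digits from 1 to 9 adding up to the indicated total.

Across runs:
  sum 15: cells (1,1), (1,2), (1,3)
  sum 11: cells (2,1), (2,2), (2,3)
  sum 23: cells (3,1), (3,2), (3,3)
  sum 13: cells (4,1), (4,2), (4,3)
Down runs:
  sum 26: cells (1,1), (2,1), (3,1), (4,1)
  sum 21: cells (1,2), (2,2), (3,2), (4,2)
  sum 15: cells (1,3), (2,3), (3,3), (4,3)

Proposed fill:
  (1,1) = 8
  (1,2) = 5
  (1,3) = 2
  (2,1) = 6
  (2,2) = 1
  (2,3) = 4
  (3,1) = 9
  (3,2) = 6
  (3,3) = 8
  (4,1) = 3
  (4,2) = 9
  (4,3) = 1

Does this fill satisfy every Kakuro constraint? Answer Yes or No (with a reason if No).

Across: 8+5+2=15; 6+1+4=11; 9+6+8=23; 3+9+1=13. Down: 8+6+9+3=26; 5+1+6+9=21; 2+4+8+1=15. No digit repeats within any run.

Yes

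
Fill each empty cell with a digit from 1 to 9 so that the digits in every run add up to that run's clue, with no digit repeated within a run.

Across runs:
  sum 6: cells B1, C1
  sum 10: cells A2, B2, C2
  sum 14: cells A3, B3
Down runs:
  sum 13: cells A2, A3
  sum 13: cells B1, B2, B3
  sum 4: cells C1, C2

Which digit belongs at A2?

5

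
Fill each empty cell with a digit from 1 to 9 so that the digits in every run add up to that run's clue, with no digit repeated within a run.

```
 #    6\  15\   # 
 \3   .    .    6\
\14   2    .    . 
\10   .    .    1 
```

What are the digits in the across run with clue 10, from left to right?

3 in 2 cells must be {1,2}; 6 in 3 cells must be {1,2,3}.
Given what's placed, R1C1 must be 1 to fit the 3 across and 6 down.
R1C2 = 3 − 1 = 2 completes the 3 across.
R2C3 = 6 − 1 = 5 completes the 6 down.
R3C1 = 6 − 3 = 3 completes the 6 down.
R3C2 = 10 − 4 = 6 completes the 10 across.
R2C2 = 14 − 7 = 7 completes the 14 across.

3 6 1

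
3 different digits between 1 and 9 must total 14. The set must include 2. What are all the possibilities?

3 distinct digits from 1–9 sum between 6 and 24.
Keeping only sets containing 2.

{2,3,9}; {2,4,8}; {2,5,7}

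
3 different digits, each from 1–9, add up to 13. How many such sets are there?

3 distinct digits from 1–9 sum between 6 and 24.

7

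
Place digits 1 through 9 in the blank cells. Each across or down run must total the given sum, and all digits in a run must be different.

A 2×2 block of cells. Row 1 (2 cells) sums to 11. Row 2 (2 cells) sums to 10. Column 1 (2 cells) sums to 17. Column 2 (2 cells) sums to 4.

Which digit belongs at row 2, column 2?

1

17 in 2 cells must be {8,9}; 4 in 2 cells must be {1,3}.
The 11 across and the 4 down share only 3, so (1,2) = 3.
(2,2) = 4 − 3 = 1 completes the 4 down.
(1,1) = 11 − 3 = 8 completes the 11 across.
(2,1) = 10 − 1 = 9 completes the 10 across.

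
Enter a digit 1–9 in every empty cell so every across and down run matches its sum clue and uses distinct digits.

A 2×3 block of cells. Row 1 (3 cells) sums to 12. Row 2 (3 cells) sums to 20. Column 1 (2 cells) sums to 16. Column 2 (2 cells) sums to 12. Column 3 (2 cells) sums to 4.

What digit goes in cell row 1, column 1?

7

16 in 2 cells must be {7,9}; 4 in 2 cells must be {1,3}.
The 20 across and the 4 down share only 3, so (2,3) = 3.
(1,3) = 4 − 3 = 1 completes the 4 down.
Given what's placed, (2,1) must be 9 to fit the 20 across and 16 down.
(2,2) = 20 − 12 = 8 completes the 20 across.
(1,1) = 16 − 9 = 7 completes the 16 down.
(1,2) = 12 − 8 = 4 completes the 12 across.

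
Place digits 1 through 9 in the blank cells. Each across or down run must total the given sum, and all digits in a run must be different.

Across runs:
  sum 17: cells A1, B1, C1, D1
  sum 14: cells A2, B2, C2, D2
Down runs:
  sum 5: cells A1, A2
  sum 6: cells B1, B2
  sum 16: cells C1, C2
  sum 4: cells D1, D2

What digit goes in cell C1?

16 in 2 cells must be {7,9}; 4 in 2 cells must be {1,3}.
Only 7 fits C2 under both its across sum 14 and down sum 16.
Given what's placed, D2 must be 1 to fit the 14 across and 4 down.
C1 = 16 − 7 = 9 completes the 16 down.

9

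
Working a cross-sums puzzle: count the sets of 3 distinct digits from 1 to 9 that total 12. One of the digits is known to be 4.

3

3 distinct digits from 1–9 sum between 6 and 24.
Keeping only sets containing 4.
Enumerating: {1,4,7}, {2,4,6}, {3,4,5}.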